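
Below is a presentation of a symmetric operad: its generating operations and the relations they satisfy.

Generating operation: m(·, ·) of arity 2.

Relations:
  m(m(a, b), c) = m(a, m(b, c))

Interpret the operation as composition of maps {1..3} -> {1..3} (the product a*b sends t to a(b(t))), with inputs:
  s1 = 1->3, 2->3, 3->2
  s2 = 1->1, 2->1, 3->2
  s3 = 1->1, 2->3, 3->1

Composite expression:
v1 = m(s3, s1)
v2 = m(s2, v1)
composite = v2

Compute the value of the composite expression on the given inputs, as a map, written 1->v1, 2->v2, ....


1->1, 2->1, 3->2

m(s3, s1) = 1->1, 2->1, 3->3
m(s2, m(s3, s1)) = 1->1, 2->1, 3->2


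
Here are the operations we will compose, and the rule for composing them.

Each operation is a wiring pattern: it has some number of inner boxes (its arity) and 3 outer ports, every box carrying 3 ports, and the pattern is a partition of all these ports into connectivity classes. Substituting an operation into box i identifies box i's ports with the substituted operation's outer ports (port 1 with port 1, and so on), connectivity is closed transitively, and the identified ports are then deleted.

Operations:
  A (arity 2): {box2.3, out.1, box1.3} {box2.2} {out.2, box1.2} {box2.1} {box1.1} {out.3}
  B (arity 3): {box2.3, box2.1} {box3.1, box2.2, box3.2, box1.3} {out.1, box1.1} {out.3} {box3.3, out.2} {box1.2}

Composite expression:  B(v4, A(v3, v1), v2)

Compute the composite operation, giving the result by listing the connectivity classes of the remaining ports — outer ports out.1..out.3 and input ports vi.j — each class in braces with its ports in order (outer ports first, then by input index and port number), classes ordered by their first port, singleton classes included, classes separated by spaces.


{out.1, v4.1} {out.2, v2.3} {out.3} {v1.1} {v1.2} {v1.3, v3.3} {v2.1, v2.2, v3.2, v4.3} {v3.1} {v4.2}

Two ports join when wires chain via B-identified ports.
after A, the pattern on (v3, v1) reads {out.1, v1.3, v3.3} {out.2, v3.2} {out.3} {v1.1} {v1.2} {v3.1} (out.j = its outer ports)
after B, the pattern on (v4, v3, v1, v2) reads {out.1, v4.1} {out.2, v2.3} {out.3} {v1.1} {v1.2} {v1.3, v3.3} {v2.1, v2.2, v3.2, v4.3} {v3.1} {v4.2} (out.j = its outer ports)


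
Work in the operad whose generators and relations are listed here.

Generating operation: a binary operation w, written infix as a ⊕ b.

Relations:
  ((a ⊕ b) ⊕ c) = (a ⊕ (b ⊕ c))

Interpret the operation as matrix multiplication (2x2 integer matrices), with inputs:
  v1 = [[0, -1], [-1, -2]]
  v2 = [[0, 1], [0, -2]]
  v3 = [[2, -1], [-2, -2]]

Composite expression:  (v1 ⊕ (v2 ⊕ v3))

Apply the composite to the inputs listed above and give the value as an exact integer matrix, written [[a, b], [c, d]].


[[-4, -4], [-6, -6]]

(v2 ⊕ v3) = [[-2, -2], [4, 4]]
(v1 ⊕ (v2 ⊕ v3)) = [[-4, -4], [-6, -6]]


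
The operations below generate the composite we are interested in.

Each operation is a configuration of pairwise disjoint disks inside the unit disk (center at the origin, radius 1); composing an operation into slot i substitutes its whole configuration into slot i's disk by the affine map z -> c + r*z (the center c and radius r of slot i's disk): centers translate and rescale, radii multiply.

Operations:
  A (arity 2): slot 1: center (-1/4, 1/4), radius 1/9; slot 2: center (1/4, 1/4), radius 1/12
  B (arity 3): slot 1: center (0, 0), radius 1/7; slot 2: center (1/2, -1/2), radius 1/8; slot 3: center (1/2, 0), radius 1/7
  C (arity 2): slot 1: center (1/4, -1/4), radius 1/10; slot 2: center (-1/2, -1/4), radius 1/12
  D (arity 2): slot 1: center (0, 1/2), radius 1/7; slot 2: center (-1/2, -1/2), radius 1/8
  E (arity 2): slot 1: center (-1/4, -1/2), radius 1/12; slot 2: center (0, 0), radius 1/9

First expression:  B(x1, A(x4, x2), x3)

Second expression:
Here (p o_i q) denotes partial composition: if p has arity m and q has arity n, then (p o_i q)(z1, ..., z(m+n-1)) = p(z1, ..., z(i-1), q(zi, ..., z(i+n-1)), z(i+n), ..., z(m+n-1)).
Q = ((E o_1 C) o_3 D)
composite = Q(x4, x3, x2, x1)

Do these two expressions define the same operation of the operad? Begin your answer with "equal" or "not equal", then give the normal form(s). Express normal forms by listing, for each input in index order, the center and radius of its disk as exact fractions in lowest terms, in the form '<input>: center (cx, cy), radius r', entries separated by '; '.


not equal: they reduce to x1: center (0, 0), radius 1/7; x2: center (17/32, -15/32), radius 1/96; x3: center (1/2, 0), radius 1/7; x4: center (15/32, -15/32), radius 1/72 and x1: center (-1/18, -1/18), radius 1/72; x2: center (0, 1/18), radius 1/63; x3: center (-7/24, -25/48), radius 1/144; x4: center (-11/48, -25/48), radius 1/120

The first expression, normalized: x1: center (0, 0), radius 1/7; x2: center (17/32, -15/32), radius 1/96; x3: center (1/2, 0), radius 1/7; x4: center (15/32, -15/32), radius 1/72
The second expression, normalized: x1: center (-1/18, -1/18), radius 1/72; x2: center (0, 1/18), radius 1/63; x3: center (-7/24, -25/48), radius 1/144; x4: center (-11/48, -25/48), radius 1/120
Distinct normal forms: not equal.


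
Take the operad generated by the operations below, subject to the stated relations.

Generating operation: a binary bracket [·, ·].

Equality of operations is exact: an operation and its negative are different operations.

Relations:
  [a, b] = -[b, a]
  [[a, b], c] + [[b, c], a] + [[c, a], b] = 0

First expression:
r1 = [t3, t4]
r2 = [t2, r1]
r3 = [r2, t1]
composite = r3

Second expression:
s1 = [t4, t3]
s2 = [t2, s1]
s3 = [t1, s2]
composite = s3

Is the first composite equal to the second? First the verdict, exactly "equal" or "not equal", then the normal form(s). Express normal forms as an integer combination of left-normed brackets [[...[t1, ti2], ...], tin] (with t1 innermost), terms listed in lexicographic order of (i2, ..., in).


equal — both sides give -[[[t1, t2], t3], t4] + [[[t1, t2], t4], t3] + [[[t1, t3], t4], t2] - [[[t1, t4], t3], t2]

The first expression reduces to -[[[t1, t2], t3], t4] + [[[t1, t2], t4], t3] + [[[t1, t3], t4], t2] - [[[t1, t4], t3], t2]
The second expression reduces to -[[[t1, t2], t3], t4] + [[[t1, t2], t4], t3] + [[[t1, t3], t4], t2] - [[[t1, t4], t3], t2]
The normal forms match — equal.


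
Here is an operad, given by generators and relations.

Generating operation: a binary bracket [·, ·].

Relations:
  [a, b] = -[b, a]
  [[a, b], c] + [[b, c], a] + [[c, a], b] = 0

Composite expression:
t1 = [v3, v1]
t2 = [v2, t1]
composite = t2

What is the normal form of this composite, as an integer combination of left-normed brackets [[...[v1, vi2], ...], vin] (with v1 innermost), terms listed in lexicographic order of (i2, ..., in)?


[[v1, v3], v2]


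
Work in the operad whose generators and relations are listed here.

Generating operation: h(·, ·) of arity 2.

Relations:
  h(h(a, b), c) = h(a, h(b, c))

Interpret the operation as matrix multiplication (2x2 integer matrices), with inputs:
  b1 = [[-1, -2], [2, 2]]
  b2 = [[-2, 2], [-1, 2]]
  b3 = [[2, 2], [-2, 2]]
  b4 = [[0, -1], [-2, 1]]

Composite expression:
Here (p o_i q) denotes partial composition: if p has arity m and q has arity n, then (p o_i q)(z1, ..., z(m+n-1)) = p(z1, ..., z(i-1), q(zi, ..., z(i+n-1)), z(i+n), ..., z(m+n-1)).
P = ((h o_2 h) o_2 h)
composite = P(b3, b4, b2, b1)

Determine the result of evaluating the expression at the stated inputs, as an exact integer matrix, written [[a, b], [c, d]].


h(b4, b2) = [[1, -2], [3, -2]]
h(h(b4, b2), b1) = [[-5, -6], [-7, -10]]
h(b3, h(h(b4, b2), b1)) = [[-24, -32], [-4, -8]]

[[-24, -32], [-4, -8]]


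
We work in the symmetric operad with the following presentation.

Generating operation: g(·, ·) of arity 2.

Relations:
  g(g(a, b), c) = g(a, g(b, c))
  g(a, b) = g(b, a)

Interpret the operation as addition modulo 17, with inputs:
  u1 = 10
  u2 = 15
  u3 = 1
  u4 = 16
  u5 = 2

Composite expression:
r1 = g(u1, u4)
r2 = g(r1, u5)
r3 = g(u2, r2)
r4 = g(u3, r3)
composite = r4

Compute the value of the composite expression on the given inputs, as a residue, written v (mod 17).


10 (mod 17)

g(u1, u4) = 9
g(g(u1, u4), u5) = 11
g(u2, g(g(u1, u4), u5)) = 9
g(u3, g(u2, g(g(u1, u4), u5))) = 10


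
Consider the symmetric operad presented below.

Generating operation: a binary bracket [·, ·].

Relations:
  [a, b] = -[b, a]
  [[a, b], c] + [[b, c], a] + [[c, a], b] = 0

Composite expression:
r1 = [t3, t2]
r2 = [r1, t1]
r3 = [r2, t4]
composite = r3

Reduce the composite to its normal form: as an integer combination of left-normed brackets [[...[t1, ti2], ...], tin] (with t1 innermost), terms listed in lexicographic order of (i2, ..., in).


[[[t1, t2], t3], t4] - [[[t1, t3], t2], t4]

Left-normed coefficients sit on the t1-initial expansion words.
Composite bracket: [[[t3, t2], t1], t4]
Each bracket splits as ab - ba, giving 8 signed words (2^3 = 8).
Coefficients come from the t1-initial words:
  the word t1t2t3t4 carries sign +1 and contributes +[[[t1, t2], t3], t4]
  the word t1t3t2t4 carries sign -1 and contributes -[[[t1, t3], t2], t4]


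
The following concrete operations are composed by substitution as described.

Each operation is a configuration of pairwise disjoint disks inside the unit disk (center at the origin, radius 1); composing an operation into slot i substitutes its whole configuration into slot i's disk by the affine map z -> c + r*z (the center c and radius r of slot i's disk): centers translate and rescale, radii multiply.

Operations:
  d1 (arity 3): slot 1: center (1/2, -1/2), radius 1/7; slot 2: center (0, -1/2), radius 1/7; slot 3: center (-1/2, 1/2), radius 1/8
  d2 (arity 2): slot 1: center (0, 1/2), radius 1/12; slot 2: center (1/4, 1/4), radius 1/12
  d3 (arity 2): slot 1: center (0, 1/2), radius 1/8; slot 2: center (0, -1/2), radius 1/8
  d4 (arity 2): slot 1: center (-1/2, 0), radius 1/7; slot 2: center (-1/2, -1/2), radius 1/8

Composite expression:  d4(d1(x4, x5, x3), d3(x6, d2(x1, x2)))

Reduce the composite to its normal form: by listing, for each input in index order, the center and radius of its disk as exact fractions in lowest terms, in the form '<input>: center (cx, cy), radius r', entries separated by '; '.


x1: center (-1/2, -71/128), radius 1/768; x2: center (-127/256, -143/256), radius 1/768; x3: center (-4/7, 1/14), radius 1/56; x4: center (-3/7, -1/14), radius 1/49; x5: center (-1/2, -1/14), radius 1/49; x6: center (-1/2, -7/16), radius 1/64

Nesting under d4 composes maps z -> c + r*z down each x-path.
input x4: applying the 2 nested substitutions gives center (-3/7, -1/14), radius 1/49
input x5: applying the 2 nested substitutions gives center (-1/2, -1/14), radius 1/49
input x3: applying the 2 nested substitutions gives center (-4/7, 1/14), radius 1/56
input x6: applying the 2 nested substitutions gives center (-1/2, -7/16), radius 1/64
input x1: applying the 3 nested substitutions gives center (-1/2, -71/128), radius 1/768
input x2: applying the 3 nested substitutions gives center (-127/256, -143/256), radius 1/768


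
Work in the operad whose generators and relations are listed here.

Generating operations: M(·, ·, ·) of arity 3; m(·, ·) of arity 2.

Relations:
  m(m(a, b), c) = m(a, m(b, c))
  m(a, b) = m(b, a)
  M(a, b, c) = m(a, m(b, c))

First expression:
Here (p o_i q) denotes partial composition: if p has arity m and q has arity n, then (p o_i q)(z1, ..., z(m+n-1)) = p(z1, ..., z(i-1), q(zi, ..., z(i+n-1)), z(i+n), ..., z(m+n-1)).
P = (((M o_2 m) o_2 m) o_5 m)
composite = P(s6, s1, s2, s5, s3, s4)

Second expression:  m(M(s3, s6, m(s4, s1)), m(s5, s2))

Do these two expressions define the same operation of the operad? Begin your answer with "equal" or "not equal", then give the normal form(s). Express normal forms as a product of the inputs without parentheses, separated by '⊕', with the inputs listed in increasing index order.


equal; the common form is s1 ⊕ s2 ⊕ s3 ⊕ s4 ⊕ s5 ⊕ s6


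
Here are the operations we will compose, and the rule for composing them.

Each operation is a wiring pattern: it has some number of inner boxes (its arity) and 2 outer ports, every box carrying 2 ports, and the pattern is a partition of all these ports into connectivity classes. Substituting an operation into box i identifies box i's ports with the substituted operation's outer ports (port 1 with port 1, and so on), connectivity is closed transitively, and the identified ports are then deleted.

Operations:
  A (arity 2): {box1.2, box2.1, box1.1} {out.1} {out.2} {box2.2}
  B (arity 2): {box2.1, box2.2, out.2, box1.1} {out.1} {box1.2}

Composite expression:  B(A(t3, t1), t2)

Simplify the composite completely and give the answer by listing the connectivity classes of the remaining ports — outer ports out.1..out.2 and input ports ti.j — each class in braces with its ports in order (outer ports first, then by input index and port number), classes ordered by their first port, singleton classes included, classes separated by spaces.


Connectivity passes through glued B-boundaries; trace each wire chain.
after A, the pattern on (t3, t1) reads {out.1} {out.2} {t1.1, t3.1, t3.2} {t1.2} (out.j = its outer ports)
after B, the pattern on (t3, t1, t2) reads {out.1} {out.2, t2.1, t2.2} {t1.1, t3.1, t3.2} {t1.2} (out.j = its outer ports)

{out.1} {out.2, t2.1, t2.2} {t1.1, t3.1, t3.2} {t1.2}


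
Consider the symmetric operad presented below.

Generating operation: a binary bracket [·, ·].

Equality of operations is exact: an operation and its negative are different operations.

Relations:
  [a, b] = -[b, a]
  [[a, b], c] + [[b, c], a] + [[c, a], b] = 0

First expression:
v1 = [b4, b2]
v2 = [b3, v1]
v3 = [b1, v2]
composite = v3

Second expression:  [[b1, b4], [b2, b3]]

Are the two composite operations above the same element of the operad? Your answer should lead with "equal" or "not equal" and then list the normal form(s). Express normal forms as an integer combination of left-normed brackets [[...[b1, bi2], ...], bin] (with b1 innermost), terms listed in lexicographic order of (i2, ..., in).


The first expression, normalized: [[[b1, b2], b4], b3] - [[[b1, b3], b2], b4] + [[[b1, b3], b4], b2] - [[[b1, b4], b2], b3]
The second expression, normalized: [[[b1, b4], b2], b3] - [[[b1, b4], b3], b2]
The forms do not match — not equal.

not equal; first: [[[b1, b2], b4], b3] - [[[b1, b3], b2], b4] + [[[b1, b3], b4], b2] - [[[b1, b4], b2], b3]; second: [[[b1, b4], b2], b3] - [[[b1, b4], b3], b2]


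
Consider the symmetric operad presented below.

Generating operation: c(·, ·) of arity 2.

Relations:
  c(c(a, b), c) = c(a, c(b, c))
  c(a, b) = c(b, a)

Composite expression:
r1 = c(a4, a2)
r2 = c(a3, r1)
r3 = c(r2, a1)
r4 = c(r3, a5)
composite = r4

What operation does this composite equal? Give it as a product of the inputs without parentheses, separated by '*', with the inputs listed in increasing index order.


a1 * a2 * a3 * a4 * a5

Any arrangement under c is one operation, so sort the a-inputs.
c(a4, a2) reduces to a4 * a2
c(a3, c(a4, a2)) reduces to a3 * a4 * a2
c(c(a3, c(a4, a2)), a1) reduces to a3 * a4 * a2 * a1
c(c(c(a3, c(a4, a2)), a1), a5) reduces to a3 * a4 * a2 * a1 * a5
rearranged into index order: a1 * a2 * a3 * a4 * a5


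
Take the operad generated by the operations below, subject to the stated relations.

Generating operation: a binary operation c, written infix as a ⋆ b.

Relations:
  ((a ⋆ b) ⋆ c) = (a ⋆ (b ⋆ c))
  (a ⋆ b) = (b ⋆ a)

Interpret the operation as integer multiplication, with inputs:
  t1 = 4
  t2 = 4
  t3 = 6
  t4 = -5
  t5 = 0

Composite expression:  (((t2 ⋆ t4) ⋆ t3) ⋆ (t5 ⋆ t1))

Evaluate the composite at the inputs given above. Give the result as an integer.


0

(t2 ⋆ t4) = -20
((t2 ⋆ t4) ⋆ t3) = -120
(t5 ⋆ t1) = 0
(((t2 ⋆ t4) ⋆ t3) ⋆ (t5 ⋆ t1)) = 0


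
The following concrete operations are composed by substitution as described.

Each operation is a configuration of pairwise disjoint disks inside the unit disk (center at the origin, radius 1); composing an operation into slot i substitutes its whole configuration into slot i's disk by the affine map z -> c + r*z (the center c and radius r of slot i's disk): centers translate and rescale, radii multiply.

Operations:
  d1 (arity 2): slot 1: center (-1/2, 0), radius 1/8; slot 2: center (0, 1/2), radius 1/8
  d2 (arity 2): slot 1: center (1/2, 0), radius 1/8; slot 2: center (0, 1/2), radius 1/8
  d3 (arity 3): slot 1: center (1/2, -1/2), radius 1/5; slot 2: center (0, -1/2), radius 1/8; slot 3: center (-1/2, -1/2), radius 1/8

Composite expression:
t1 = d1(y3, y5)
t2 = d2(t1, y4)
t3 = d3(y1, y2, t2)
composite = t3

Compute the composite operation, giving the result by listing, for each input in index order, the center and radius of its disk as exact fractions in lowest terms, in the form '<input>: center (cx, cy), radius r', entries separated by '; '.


y1: center (1/2, -1/2), radius 1/5; y2: center (0, -1/2), radius 1/8; y3: center (-57/128, -1/2), radius 1/512; y4: center (-1/2, -7/16), radius 1/64; y5: center (-7/16, -63/128), radius 1/512

Below d3, radii multiply path by path; the y-disk centers shift.
y1: after 1 affine step, its disk has center (1/2, -1/2), radius 1/5
y2: after 1 affine step, its disk has center (0, -1/2), radius 1/8
y3: after 3 affine steps, its disk has center (-57/128, -1/2), radius 1/512
y5: after 3 affine steps, its disk has center (-7/16, -63/128), radius 1/512
y4: after 2 affine steps, its disk has center (-1/2, -7/16), radius 1/64


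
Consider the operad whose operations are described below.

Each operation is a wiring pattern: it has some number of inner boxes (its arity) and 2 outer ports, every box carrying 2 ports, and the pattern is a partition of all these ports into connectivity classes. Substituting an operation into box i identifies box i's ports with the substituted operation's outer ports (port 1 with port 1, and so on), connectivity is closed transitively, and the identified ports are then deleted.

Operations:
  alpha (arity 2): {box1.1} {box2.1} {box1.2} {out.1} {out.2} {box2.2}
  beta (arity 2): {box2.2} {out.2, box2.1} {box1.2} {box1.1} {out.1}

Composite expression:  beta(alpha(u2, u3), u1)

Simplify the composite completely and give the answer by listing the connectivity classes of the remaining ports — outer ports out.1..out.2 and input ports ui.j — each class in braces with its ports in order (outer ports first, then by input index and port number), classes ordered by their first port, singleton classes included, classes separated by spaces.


{out.1} {out.2, u1.1} {u1.2} {u2.1} {u2.2} {u3.1} {u3.2}

After gluing at beta, chains via deleted ports link the u-ports.
through alpha, on inputs (u2, u3): {out.1} {out.2} {u2.1} {u2.2} {u3.1} {u3.2} (out.j = stage outer ports)
through beta, on inputs (u2, u3, u1): {out.1} {out.2, u1.1} {u1.2} {u2.1} {u2.2} {u3.1} {u3.2} (out.j = stage outer ports)


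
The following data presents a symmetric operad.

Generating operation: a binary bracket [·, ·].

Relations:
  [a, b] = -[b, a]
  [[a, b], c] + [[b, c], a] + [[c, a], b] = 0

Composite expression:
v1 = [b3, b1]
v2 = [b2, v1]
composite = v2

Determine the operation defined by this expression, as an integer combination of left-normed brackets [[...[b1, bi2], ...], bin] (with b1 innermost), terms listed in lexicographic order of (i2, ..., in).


A multilinear Lie element is pinned by b1-initial words (b1 innermost).
Composite bracket: [b2, [b3, b1]]
Full expansion: 4 signed words from ab - ba (2^2 = 4).
Coefficients come from the b1-initial words:
  sign of b1b3b2 is +1, so it contributes +[[b1, b3], b2]

[[b1, b3], b2]


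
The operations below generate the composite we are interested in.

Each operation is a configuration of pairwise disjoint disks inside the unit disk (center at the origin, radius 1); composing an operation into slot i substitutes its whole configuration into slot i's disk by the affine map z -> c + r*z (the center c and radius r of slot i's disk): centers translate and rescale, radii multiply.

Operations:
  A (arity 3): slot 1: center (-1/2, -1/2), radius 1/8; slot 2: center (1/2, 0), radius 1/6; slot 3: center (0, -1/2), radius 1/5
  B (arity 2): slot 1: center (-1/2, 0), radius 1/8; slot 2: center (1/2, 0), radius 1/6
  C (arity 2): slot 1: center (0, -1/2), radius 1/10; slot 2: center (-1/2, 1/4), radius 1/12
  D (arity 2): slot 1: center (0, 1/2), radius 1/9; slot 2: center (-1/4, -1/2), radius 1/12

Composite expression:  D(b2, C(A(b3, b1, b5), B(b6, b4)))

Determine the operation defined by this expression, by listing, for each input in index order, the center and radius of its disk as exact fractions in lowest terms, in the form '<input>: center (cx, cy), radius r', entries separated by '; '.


b1: center (-59/240, -13/24), radius 1/720; b2: center (0, 1/2), radius 1/9; b3: center (-61/240, -131/240), radius 1/960; b4: center (-83/288, -23/48), radius 1/864; b5: center (-1/4, -131/240), radius 1/600; b6: center (-85/288, -23/48), radius 1/1152

Below D, radii multiply path by path; the b-disk centers shift.
input b2: composing its 1 substitution step yields center (0, 1/2), radius 1/9
input b3: composing its 3 substitution steps yields center (-61/240, -131/240), radius 1/960
input b1: composing its 3 substitution steps yields center (-59/240, -13/24), radius 1/720
input b5: composing its 3 substitution steps yields center (-1/4, -131/240), radius 1/600
input b6: composing its 3 substitution steps yields center (-85/288, -23/48), radius 1/1152
input b4: composing its 3 substitution steps yields center (-83/288, -23/48), radius 1/864


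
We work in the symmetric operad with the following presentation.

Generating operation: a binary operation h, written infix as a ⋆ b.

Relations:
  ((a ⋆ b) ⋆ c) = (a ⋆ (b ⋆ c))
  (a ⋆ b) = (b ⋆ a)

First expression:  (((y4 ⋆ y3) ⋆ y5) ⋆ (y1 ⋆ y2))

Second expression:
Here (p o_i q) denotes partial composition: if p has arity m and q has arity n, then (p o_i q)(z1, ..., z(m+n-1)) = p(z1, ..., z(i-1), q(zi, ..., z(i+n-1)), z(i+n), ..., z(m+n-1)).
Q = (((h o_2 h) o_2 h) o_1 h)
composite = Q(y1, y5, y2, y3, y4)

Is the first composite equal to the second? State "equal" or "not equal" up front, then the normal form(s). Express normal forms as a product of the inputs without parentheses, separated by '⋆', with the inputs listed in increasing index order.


The first expression, normalized: y1 ⋆ y2 ⋆ y3 ⋆ y4 ⋆ y5
The second expression, normalized: y1 ⋆ y2 ⋆ y3 ⋆ y4 ⋆ y5
Identical normal forms: equal.

equal — both sides give y1 ⋆ y2 ⋆ y3 ⋆ y4 ⋆ y5


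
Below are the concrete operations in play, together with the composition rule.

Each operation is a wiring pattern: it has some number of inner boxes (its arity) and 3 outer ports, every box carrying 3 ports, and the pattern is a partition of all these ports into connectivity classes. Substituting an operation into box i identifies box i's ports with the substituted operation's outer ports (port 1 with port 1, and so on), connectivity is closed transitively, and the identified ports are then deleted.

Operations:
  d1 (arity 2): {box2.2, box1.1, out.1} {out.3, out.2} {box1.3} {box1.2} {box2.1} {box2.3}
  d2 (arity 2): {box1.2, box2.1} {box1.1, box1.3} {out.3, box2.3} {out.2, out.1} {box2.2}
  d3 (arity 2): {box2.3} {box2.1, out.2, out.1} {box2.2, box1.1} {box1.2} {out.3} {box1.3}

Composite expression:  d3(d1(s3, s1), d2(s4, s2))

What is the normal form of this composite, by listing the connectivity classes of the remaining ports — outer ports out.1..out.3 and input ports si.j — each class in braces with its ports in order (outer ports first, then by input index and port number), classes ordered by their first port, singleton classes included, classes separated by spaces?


{out.1, out.2, s1.2, s3.1} {out.3} {s1.1} {s1.3} {s2.1, s4.2} {s2.2} {s2.3} {s3.2} {s3.3} {s4.1, s4.3}

Two ports join when wires chain via d3-identified ports.
d1 over (s3, s1) gives {out.1, s1.2, s3.1} {out.2, out.3} {s1.1} {s1.3} {s3.2} {s3.3}, out.j being that stage's outer ports
d2 over (s4, s2) gives {out.1, out.2} {out.3, s2.3} {s2.1, s4.2} {s2.2} {s4.1, s4.3}, out.j being that stage's outer ports
d3 over (s3, s1, s4, s2) gives {out.1, out.2, s1.2, s3.1} {out.3} {s1.1} {s1.3} {s2.1, s4.2} {s2.2} {s2.3} {s3.2} {s3.3} {s4.1, s4.3}, out.j being that stage's outer ports


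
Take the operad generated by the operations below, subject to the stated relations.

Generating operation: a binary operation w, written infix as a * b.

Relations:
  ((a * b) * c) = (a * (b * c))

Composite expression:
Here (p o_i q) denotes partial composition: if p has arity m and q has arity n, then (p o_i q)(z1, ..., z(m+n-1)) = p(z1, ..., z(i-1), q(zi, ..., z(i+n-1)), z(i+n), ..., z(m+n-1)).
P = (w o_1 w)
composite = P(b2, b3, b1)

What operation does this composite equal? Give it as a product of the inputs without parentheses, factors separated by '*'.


b2 * b3 * b1

The w-tree's shape is irrelevant; the b-reading-order decides.
(b2 * b3) reduces to b2 * b3
((b2 * b3) * b1) reduces to b2 * b3 * b1


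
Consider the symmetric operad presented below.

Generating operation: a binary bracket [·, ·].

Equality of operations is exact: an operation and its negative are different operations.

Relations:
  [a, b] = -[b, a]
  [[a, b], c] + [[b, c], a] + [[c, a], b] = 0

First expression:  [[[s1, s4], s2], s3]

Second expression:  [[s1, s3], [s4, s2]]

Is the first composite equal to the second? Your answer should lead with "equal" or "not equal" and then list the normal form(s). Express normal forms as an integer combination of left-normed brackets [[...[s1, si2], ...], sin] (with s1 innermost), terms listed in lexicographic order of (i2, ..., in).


not equal; first: [[[s1, s4], s2], s3]; second: -[[[s1, s3], s2], s4] + [[[s1, s3], s4], s2]

In normal form, the first expression is [[[s1, s4], s2], s3]
In normal form, the second expression is -[[[s1, s3], s2], s4] + [[[s1, s3], s4], s2]
They disagree, so not equal.


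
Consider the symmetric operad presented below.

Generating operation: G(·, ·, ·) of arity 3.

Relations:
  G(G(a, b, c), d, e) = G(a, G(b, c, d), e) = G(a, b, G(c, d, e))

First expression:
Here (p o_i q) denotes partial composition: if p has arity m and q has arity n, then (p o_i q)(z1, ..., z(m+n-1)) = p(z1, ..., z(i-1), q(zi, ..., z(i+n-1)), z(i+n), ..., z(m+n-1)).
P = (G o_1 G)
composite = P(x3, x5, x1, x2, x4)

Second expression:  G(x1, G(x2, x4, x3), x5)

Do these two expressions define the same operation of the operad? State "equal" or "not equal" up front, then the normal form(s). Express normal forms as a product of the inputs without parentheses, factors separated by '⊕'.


not equal: they reduce to x3 ⊕ x5 ⊕ x1 ⊕ x2 ⊕ x4 and x1 ⊕ x2 ⊕ x4 ⊕ x3 ⊕ x5

The first expression reduces to x3 ⊕ x5 ⊕ x1 ⊕ x2 ⊕ x4
The second expression reduces to x1 ⊕ x2 ⊕ x4 ⊕ x3 ⊕ x5
No match — not equal.


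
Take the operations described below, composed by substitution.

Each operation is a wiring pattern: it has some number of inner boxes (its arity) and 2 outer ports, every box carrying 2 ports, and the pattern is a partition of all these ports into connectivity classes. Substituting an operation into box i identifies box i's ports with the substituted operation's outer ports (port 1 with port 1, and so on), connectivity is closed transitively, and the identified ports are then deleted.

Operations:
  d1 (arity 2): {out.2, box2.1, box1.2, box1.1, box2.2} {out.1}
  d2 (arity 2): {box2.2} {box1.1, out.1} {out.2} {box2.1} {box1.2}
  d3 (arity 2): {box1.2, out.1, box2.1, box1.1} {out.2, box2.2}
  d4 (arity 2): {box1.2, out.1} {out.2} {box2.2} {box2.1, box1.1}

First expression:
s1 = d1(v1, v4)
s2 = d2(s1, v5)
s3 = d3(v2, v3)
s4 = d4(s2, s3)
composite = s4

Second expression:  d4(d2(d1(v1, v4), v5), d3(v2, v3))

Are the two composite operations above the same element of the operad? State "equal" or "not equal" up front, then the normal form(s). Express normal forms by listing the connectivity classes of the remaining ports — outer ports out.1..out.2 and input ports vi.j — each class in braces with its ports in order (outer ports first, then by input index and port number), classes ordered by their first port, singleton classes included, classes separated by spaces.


equal; both compose to {out.1} {out.2} {v1.1, v1.2, v4.1, v4.2} {v2.1, v2.2, v3.1} {v3.2} {v5.1} {v5.2}

The first expression, normalized: {out.1} {out.2} {v1.1, v1.2, v4.1, v4.2} {v2.1, v2.2, v3.1} {v3.2} {v5.1} {v5.2}
The second expression, normalized: {out.1} {out.2} {v1.1, v1.2, v4.1, v4.2} {v2.1, v2.2, v3.1} {v3.2} {v5.1} {v5.2}
The normal forms match — equal.


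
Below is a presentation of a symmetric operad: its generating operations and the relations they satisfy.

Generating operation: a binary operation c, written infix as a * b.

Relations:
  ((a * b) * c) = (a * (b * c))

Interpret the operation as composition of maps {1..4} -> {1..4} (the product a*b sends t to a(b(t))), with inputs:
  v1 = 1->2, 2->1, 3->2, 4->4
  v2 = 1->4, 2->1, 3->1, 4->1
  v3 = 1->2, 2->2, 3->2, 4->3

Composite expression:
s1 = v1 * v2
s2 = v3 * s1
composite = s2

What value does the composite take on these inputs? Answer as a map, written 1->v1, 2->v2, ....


1->3, 2->2, 3->2, 4->2


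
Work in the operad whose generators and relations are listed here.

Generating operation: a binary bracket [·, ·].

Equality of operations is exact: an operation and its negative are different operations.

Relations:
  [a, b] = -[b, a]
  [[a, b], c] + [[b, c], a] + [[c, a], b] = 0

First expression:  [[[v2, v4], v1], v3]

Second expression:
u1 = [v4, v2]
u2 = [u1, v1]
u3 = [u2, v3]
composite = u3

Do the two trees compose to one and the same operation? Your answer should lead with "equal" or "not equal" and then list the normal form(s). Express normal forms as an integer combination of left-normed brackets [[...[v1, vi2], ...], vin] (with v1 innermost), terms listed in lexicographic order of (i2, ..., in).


not equal; first: -[[[v1, v2], v4], v3] + [[[v1, v4], v2], v3]; second: [[[v1, v2], v4], v3] - [[[v1, v4], v2], v3]

The first composite normalizes to -[[[v1, v2], v4], v3] + [[[v1, v4], v2], v3]
The second composite normalizes to [[[v1, v2], v4], v3] - [[[v1, v4], v2], v3]
No match — not equal.


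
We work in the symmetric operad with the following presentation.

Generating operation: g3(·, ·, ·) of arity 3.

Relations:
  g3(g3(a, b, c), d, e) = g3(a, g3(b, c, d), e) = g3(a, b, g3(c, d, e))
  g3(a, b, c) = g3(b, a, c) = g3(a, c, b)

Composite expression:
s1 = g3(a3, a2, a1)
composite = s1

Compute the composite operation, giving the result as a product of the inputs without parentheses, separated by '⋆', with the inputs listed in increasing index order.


Both nesting and order wash out for g3; what remains is which a's occur.
g3(a3, a2, a1) reduces to a3 ⋆ a2 ⋆ a1
commutativity sorts the factors: a1 ⋆ a2 ⋆ a3

a1 ⋆ a2 ⋆ a3


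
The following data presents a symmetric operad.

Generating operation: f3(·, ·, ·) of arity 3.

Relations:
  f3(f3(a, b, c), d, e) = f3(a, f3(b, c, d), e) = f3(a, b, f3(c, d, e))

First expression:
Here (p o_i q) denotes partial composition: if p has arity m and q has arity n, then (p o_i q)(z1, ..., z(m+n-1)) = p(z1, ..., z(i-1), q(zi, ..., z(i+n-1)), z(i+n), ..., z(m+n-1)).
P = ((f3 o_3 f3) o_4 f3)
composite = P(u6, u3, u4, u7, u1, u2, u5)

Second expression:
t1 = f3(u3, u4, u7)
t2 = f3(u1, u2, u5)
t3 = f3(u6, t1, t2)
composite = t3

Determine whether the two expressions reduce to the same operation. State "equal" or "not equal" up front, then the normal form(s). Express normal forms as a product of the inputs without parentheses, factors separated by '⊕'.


equal: each reduces to u6 ⊕ u3 ⊕ u4 ⊕ u7 ⊕ u1 ⊕ u2 ⊕ u5

In normal form, the first expression is u6 ⊕ u3 ⊕ u4 ⊕ u7 ⊕ u1 ⊕ u2 ⊕ u5
In normal form, the second expression is u6 ⊕ u3 ⊕ u4 ⊕ u7 ⊕ u1 ⊕ u2 ⊕ u5
One common form — equal.


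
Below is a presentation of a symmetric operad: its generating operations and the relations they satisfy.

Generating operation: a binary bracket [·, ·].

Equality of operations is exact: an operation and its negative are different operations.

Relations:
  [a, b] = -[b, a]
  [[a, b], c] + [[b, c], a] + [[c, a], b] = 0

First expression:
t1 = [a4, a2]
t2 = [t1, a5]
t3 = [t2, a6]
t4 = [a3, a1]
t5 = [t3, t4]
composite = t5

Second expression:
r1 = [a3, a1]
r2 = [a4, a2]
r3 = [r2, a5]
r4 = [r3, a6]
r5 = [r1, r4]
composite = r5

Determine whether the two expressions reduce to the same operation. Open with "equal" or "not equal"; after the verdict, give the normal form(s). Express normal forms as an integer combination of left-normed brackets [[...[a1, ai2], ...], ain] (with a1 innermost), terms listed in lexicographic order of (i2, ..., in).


The first composite normalizes to -[[[[[a1, a3], a2], a4], a5], a6] + [[[[[a1, a3], a4], a2], a5], a6] + [[[[[a1, a3], a5], a2], a4], a6] - [[[[[a1, a3], a5], a4], a2], a6] + [[[[[a1, a3], a6], a2], a4], a5] - [[[[[a1, a3], a6], a4], a2], a5] - [[[[[a1, a3], a6], a5], a2], a4] + [[[[[a1, a3], a6], a5], a4], a2]
The second composite normalizes to [[[[[a1, a3], a2], a4], a5], a6] - [[[[[a1, a3], a4], a2], a5], a6] - [[[[[a1, a3], a5], a2], a4], a6] + [[[[[a1, a3], a5], a4], a2], a6] - [[[[[a1, a3], a6], a2], a4], a5] + [[[[[a1, a3], a6], a4], a2], a5] + [[[[[a1, a3], a6], a5], a2], a4] - [[[[[a1, a3], a6], a5], a4], a2]
Distinct normal forms: not equal.

not equal; first: -[[[[[a1, a3], a2], a4], a5], a6] + [[[[[a1, a3], a4], a2], a5], a6] + [[[[[a1, a3], a5], a2], a4], a6] - [[[[[a1, a3], a5], a4], a2], a6] + [[[[[a1, a3], a6], a2], a4], a5] - [[[[[a1, a3], a6], a4], a2], a5] - [[[[[a1, a3], a6], a5], a2], a4] + [[[[[a1, a3], a6], a5], a4], a2]; second: [[[[[a1, a3], a2], a4], a5], a6] - [[[[[a1, a3], a4], a2], a5], a6] - [[[[[a1, a3], a5], a2], a4], a6] + [[[[[a1, a3], a5], a4], a2], a6] - [[[[[a1, a3], a6], a2], a4], a5] + [[[[[a1, a3], a6], a4], a2], a5] + [[[[[a1, a3], a6], a5], a2], a4] - [[[[[a1, a3], a6], a5], a4], a2]


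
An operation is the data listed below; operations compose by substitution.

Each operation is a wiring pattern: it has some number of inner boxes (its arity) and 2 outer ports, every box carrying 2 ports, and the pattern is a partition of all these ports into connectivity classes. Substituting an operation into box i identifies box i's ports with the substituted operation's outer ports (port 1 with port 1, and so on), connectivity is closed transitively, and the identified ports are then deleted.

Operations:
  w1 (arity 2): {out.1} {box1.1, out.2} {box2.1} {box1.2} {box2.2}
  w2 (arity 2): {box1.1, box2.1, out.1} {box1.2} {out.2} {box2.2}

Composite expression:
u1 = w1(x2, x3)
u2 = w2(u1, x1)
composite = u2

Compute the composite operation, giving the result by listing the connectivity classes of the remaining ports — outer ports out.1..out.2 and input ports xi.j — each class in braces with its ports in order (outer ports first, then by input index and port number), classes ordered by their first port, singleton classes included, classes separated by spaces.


{out.1, x1.1} {out.2} {x1.2} {x2.1} {x2.2} {x3.1} {x3.2}

Connectivity passes through glued w2-boundaries; trace each wire chain.
stage w1: inputs (x2, x3), connectivity {out.1} {out.2, x2.1} {x2.2} {x3.1} {x3.2}, out.j its boundary
stage w2: inputs (x2, x3, x1), connectivity {out.1, x1.1} {out.2} {x1.2} {x2.1} {x2.2} {x3.1} {x3.2}, out.j its boundary


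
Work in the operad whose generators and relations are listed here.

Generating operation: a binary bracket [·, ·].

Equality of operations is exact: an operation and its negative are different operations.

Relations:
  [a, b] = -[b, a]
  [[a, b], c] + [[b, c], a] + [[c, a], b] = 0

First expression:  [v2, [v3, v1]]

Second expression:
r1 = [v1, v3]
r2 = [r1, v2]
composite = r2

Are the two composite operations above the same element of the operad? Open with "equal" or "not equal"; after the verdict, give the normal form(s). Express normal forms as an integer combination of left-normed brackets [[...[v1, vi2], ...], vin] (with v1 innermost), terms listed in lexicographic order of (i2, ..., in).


equal: each reduces to [[v1, v3], v2]

The first composite normalizes to [[v1, v3], v2]
The second composite normalizes to [[v1, v3], v2]
Same normal form: equal.


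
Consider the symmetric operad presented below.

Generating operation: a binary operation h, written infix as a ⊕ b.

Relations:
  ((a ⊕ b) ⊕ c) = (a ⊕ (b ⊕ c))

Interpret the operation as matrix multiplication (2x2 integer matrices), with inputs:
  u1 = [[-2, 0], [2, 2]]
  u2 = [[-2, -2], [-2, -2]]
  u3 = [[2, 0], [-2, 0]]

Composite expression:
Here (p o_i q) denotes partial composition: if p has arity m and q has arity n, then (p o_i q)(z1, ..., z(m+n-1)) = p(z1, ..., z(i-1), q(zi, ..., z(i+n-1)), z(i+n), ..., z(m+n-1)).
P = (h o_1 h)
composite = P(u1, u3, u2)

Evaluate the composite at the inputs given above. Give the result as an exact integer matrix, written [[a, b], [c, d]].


(u1 ⊕ u3) = [[-4, 0], [0, 0]]
((u1 ⊕ u3) ⊕ u2) = [[8, 8], [0, 0]]

[[8, 8], [0, 0]]


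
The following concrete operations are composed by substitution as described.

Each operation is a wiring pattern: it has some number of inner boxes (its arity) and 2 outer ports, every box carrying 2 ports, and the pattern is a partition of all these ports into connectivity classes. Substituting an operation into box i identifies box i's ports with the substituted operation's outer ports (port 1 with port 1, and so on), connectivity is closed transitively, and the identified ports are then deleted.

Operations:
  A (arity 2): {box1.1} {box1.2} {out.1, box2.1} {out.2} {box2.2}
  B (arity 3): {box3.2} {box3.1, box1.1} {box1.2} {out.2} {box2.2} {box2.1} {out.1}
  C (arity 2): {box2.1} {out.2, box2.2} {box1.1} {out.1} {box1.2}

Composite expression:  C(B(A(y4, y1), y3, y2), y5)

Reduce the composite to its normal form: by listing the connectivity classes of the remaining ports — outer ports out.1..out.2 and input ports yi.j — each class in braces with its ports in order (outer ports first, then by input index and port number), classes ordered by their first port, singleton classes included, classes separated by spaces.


{out.1} {out.2, y5.2} {y1.1, y2.1} {y1.2} {y2.2} {y3.1} {y3.2} {y4.1} {y4.2} {y5.1}

Reachability decides: close wires over C-identified ports.
the subtree at A composes to {out.1, y1.1} {out.2} {y1.2} {y4.1} {y4.2} on (y4, y1); out.j = own outer ports
the subtree at B composes to {out.1} {out.2} {y1.1, y2.1} {y1.2} {y2.2} {y3.1} {y3.2} {y4.1} {y4.2} on (y4, y1, y3, y2); out.j = own outer ports
the subtree at C composes to {out.1} {out.2, y5.2} {y1.1, y2.1} {y1.2} {y2.2} {y3.1} {y3.2} {y4.1} {y4.2} {y5.1} on (y4, y1, y3, y2, y5); out.j = own outer ports


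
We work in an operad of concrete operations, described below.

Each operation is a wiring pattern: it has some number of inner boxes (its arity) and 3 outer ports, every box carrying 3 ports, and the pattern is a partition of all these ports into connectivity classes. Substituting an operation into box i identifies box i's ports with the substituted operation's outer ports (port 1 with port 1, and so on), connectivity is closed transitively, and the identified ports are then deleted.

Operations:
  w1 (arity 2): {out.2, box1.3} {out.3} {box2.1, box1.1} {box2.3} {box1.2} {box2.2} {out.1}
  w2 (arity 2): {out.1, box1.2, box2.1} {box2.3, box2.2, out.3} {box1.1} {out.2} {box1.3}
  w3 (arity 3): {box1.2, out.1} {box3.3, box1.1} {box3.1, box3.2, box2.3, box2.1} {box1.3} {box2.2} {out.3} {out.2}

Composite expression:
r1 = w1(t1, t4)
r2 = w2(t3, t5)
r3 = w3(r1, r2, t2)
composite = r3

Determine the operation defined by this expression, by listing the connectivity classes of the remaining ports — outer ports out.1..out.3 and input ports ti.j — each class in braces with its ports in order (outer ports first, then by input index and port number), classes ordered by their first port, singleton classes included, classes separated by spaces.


{out.1, t1.3} {out.2} {out.3} {t1.1, t4.1} {t1.2} {t2.1, t2.2, t3.2, t5.1, t5.2, t5.3} {t2.3} {t3.1} {t3.3} {t4.2} {t4.3}

Reachability decides: close wires over w3-identified ports.
after w1, the pattern on (t1, t4) reads {out.1} {out.2, t1.3} {out.3} {t1.1, t4.1} {t1.2} {t4.2} {t4.3} (out.j = its outer ports)
after w2, the pattern on (t3, t5) reads {out.1, t3.2, t5.1} {out.2} {out.3, t5.2, t5.3} {t3.1} {t3.3} (out.j = its outer ports)
after w3, the pattern on (t1, t4, t3, t5, t2) reads {out.1, t1.3} {out.2} {out.3} {t1.1, t4.1} {t1.2} {t2.1, t2.2, t3.2, t5.1, t5.2, t5.3} {t2.3} {t3.1} {t3.3} {t4.2} {t4.3} (out.j = its outer ports)
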